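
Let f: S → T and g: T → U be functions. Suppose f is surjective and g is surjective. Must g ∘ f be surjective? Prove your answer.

Let c ∈ U. Since g is surjective, there is b ∈ T with g(b) = c. Since f is surjective, there is a ∈ S with f(a) = b.
Then (g ∘ f)(a) = g(b) = c. Hence g ∘ f is surjective.

surjective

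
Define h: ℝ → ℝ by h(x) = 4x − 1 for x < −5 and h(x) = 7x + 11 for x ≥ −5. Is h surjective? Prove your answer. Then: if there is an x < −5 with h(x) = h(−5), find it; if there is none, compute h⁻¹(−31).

-23/4

Both pieces are strictly increasing (slopes 4 and 7), so each is injective on its own interval.
The left piece maps (−∞, −5) onto (−∞, −21); the right piece maps [−5, ∞) onto [−24, ∞).
The union (−∞, −21) ∪ [−24, ∞) covers ℝ, so h is surjective.
For the follow-up: the images overlap, so an x < −5 with h(x) = h(−5) exists. h(−5) = −24; solving 4x − 1 = −24 for x < −5 gives x = (−24 + 1)/4 = −23/4.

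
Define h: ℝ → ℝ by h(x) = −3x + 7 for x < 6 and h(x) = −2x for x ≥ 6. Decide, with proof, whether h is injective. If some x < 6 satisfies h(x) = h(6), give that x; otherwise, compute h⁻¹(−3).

10/3

Both pieces are strictly decreasing (slopes −3 and −2), so each is injective on its own interval.
The left piece maps (−∞, 6) onto (−11, ∞); the right piece maps [6, ∞) onto (−∞, −12].
These images are disjoint, so no value is attained by both pieces. So h is injective.
Because the two images are disjoint, no x < 6 has h(x) = h(6), so we compute h⁻¹(−3): −3 lies in (−11, ∞), so solve −3x + 7 = −3: x = (−3 − 7)/(−3) = 10/3.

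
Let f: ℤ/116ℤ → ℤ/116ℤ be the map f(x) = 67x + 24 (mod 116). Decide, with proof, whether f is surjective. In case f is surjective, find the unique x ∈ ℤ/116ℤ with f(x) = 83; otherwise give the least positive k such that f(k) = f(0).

13

Since gcd(67, 116) = 1, 67 is invertible modulo 116. Euclid's algorithm: 116 = 1·67 + 49, 67 = 1·49 + 18, 49 = 2·18 + 13, 18 = 1·13 + 5, 13 = 2·5 + 3, 5 = 1·3 + 2, 3 = 1·2 + 1; back-substituting gives 1 = 71·67 − 41·116, so 67⁻¹ ≡ 71 (mod 116).
For any y ∈ ℤ/116ℤ, x = 71(y − 24) mod 116 satisfies f(x) = 67·71(y − 24) + 24 ≡ y (since 67·71 ≡ 1 mod 116). So every y has a preimage.
So f is surjective.
Since f is surjective, we find f⁻¹(83): we need 67x ≡ 83 − 24 ≡ 59 (mod 116). Using 67⁻¹ = 71: x ≡ 71·59 = 4189 = 36·116 + 13, so x = 13.
Check: f(13) = 67·13 + 24 = 895 = 7·116 + 83 ≡ 83 (mod 116).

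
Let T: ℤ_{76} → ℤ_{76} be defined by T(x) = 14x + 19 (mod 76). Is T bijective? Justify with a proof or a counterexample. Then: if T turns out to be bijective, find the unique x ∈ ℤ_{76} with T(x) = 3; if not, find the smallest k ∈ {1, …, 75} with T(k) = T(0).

38

By definition, injectivity means: for all a, b in the domain, T(a) = T(b) implies a = b.
We have gcd(14, 76) = 2 > 1. Taking a = 0 and b = 38: T(0) = 19 and T(38) = 14·38 + 19 = 551 ≡ 19 (mod 76).
So T(0) = T(38) while 0 ≠ 38, hence T is not injective, hence not bijective.
Since T is not bijective, we find the least positive k with T(k) = T(0): this means 14k ≡ 0 (mod 76), i.e. 76 ∣ 14k. Since gcd(14, 76) = 2, dividing through by 2 this holds exactly when 38 ∣ 7k, and as gcd(7, 38) = 1, exactly when 38 ∣ k.
The smallest positive such k is 38.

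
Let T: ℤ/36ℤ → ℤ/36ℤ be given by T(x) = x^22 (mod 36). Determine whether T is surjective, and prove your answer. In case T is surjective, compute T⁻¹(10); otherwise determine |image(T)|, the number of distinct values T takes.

8

T(0) = 0^22 = 0.
T(6): Repeated squaring mod 36: 6^1 ≡ 6, 6^2 ≡ 6² = 36 ≡ 0, 6^4 ≡ 0² = 0, 6^8 ≡ 0² = 0, 6^16 ≡ 0² = 0. Since 22 = 16 + 4 + 2, 6^22 ≡ 0·0·0: 0·0 = 0, then 0·0 = 0. So 6^22 ≡ 0 (mod 36).
So T(0) = T(6) = 0 while 0 ≠ 6, hence T is not injective.
A non-injective map from the 36-element set ℤ/36ℤ to itself takes at most 35 distinct values, so it cannot be surjective. So T is not surjective.
Since T is not surjective, we determine |image(T)|. Computing x^22 mod 36 for each x (by repeated squaring, reducing mod 36 at every step), the values T(0), T(1), …, T(35) are: 0, 1, 16, 9, 4, 13, 0, 25, 28, 9, 28, 25, 0, 13, 4, 9, 16, 1, 0, 1, 16, 9, 4, 13, 0, 25, 28, 9, 28, 25, 0, 13, 4, 9, 16, 1.
The distinct values are {0, 1, 4, 9, 13, 16, 25, 28}; there are 8 of them.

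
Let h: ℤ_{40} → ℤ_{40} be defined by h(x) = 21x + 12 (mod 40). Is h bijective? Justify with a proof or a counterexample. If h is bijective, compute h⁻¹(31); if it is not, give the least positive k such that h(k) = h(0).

39

If h(s) = h(t), then 21s ≡ 21t (mod 40). Because gcd(21, 40) = 1, we may cancel 21 to get s ≡ t (mod 40).
We now compute 21⁻¹ mod 40 explicitly. Euclid's algorithm: 40 = 1·21 + 19, 21 = 1·19 + 2, 19 = 9·2 + 1; back-substituting gives 1 = 21·21 − 11·40, so 21⁻¹ ≡ 21 (mod 40).
For any y ∈ ℤ_{40}, x = 21(y − 12) mod 40 satisfies h(x) = 21·21(y − 12) + 12 ≡ y (since 21·21 ≡ 1 mod 40). So every y has a preimage.
Thus h is bijective.
Since h is bijective, we compute h⁻¹(31): solve 21x + 12 ≡ 31 (mod 40), i.e. 21x ≡ 19 (mod 40).
Multiplying by 21⁻¹ = 21 gives x ≡ 21·19 = 399 = 9·40 + 39 ≡ 39 (mod 40).
Check: h(39) = 21·39 + 12 = 831 = 20·40 + 31 ≡ 31 (mod 40).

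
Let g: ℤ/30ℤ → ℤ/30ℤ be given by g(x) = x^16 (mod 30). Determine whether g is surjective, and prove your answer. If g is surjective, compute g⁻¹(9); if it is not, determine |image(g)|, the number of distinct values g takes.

g(2): Repeated squaring mod 30: 2^1 ≡ 2, 2^2 ≡ 2² = 4, 2^4 ≡ 4² = 16, 2^8 ≡ 16² = 256 ≡ 16, 2^16 ≡ 16² = 256 ≡ 16. So 2^16 ≡ 16 (mod 30).
g(4): Repeated squaring mod 30: 4^1 ≡ 4, 4^2 ≡ 4² = 16, 4^4 ≡ 16² = 256 ≡ 16, 4^8 ≡ 16² = 256 ≡ 16, 4^16 ≡ 16² = 256 ≡ 16. So 4^16 ≡ 16 (mod 30).
So g(2) = g(4) = 16 while 2 ≠ 4, so g is not injective.
A non-injective map from the 30-element set ℤ/30ℤ to itself takes at most 29 distinct values, so it cannot be surjective. Thus g is not surjective.
Since g is not surjective, we determine |image(g)|. Computing x^16 mod 30 for each x (by repeated squaring, reducing mod 30 at every step), the values g(0), g(1), …, g(29) are: 0, 1, 16, 21, 16, 25, 6, 1, 16, 21, 10, 1, 6, 1, 16, 15, 16, 1, 6, 1, 10, 21, 16, 1, 6, 25, 16, 21, 16, 1.
The distinct values are {0, 1, 6, 10, 15, 16, 21, 25}; there are 8 of them.

8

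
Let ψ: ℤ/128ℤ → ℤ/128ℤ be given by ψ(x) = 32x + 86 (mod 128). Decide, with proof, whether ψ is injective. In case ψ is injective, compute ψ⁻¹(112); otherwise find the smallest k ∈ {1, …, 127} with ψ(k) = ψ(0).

We have gcd(32, 128) = 32 > 1. Taking s = 0 and t = 4: ψ(0) = 86 and ψ(4) = 32·4 + 86 = 214 ≡ 86 (mod 128).
So ψ(0) = ψ(4) while 0 ≠ 4, therefore ψ is not injective.
Since ψ is not injective, we find the least positive k with ψ(k) = ψ(0): this means 32k ≡ 0 (mod 128), i.e. 128 ∣ 32k. Since gcd(32, 128) = 32, dividing through by 32 this holds exactly when 4 ∣ k.
The smallest positive such k is 4.

4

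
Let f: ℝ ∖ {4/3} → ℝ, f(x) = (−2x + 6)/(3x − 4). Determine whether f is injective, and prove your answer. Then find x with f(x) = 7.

34/23

Suppose f(x_1) = f(x_2). Cross-multiplying: (−2x_1 + 6)(3x_2 − 4) = (−2x_2 + 6)(3x_1 − 4).
Expanding both sides and cancelling the symmetric terms leaves −10·(x_1 − x_2) = 0. Since −10 ≠ 0, x_1 = x_2. Thus f is injective.
Solving f(x) = 7: cross-multiplying gives −2x + 6 = 7(3x − 4), which rearranges to −23x = −34, so x = 34/23.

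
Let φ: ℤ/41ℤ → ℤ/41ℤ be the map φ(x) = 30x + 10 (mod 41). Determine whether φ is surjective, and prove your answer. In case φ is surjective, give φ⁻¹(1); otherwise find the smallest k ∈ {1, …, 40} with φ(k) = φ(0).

Since gcd(30, 41) = 1, 30 is invertible modulo 41. Euclid's algorithm: 41 = 1·30 + 11, 30 = 2·11 + 8, 11 = 1·8 + 3, 8 = 2·3 + 2, 3 = 1·2 + 1; back-substituting gives 1 = 26·30 − 19·41, so 30⁻¹ ≡ 26 (mod 41).
For any y ∈ ℤ/41ℤ, x = 26(y − 10) mod 41 satisfies φ(x) = 30·26(y − 10) + 10 ≡ y (since 30·26 ≡ 1 mod 41). So every y has a preimage.
Thus φ is surjective.
Since φ is surjective, we find φ⁻¹(1): we need 30x ≡ 1 − 10 ≡ 32 (mod 41). Using 30⁻¹ = 26: x ≡ 26·32 = 832 = 20·41 + 12, so x = 12.
Check: φ(12) = 30·12 + 10 = 370 = 9·41 + 1 ≡ 1 (mod 41).

12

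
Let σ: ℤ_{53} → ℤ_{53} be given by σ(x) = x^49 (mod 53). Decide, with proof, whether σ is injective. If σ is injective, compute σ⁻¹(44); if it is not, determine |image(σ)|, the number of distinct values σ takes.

42

Since 53 is prime, the nonzero elements of ℤ_{53} form a cyclic group of order 52.
As gcd(49, 52) = 1, raising to the 49th power is a bijection on this group: if u^49 ≡ v^49 then (uv^{−1})^49 = 1, and the only element of order dividing gcd(49, 52) = 1 is 1, so u = v.
With σ(0) = 0 this makes σ injective on all of ℤ_{53}, hence bijective (finite equal-size domain and codomain). In particular σ is injective.
Since σ is injective, we find the preimage of 44. The inverse of x ↦ x^49 on (ℤ_{53})^× is x ↦ x^17, because 49·17 = 833 = 16·52 + 1 ≡ 1 (mod 52) and x^{52} = 1 for x ≠ 0 (Fermat). So σ⁻¹(44) = 44^17 mod 53.
Repeated squaring mod 53: 44^1 ≡ 44, 44^2 ≡ 44² = 1936 ≡ 28, 44^4 ≡ 28² = 784 ≡ 42, 44^8 ≡ 42² = 1764 ≡ 15, 44^16 ≡ 15² = 225 ≡ 13. Since 17 = 16 + 1, 44^17 ≡ 13·44: 13·44 = 572 ≡ 42. So 44^17 ≡ 42 (mod 53).
Hence σ⁻¹(44) = 42.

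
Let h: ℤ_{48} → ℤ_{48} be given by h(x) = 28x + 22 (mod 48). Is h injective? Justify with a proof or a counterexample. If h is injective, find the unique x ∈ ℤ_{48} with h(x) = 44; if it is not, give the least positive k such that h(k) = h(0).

12

We have gcd(28, 48) = 4 > 1. Taking u = 0 and v = 12: h(0) = 22 and h(12) = 28·12 + 22 = 358 ≡ 22 (mod 48).
So h(0) = h(12) while 0 ≠ 12, so h is not injective.
Since h is not injective, we find the least positive k with h(k) = h(0): this means 28k ≡ 0 (mod 48), i.e. 48 ∣ 28k. Since gcd(28, 48) = 4, dividing through by 4 this holds exactly when 12 ∣ 7k, and as gcd(7, 12) = 1, exactly when 12 ∣ k.
The smallest positive such k is 12.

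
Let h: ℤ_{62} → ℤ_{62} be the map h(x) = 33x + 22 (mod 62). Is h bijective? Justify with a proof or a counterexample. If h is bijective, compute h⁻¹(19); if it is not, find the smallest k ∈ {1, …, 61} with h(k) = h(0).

45

Suppose h(a) = h(b) in ℤ_{62}. Then 33a + 22 ≡ 33b + 22 (mod 62), therefore 33(a − b) ≡ 0 (mod 62).
Since gcd(33, 62) = 1, 33 is invertible modulo 62, hence a − b ≡ 0 (mod 62), i.e. a = b.
We now compute 33⁻¹ mod 62 explicitly. Euclid's algorithm: 62 = 1·33 + 29, 33 = 1·29 + 4, 29 = 7·4 + 1; back-substituting gives 1 = 47·33 − 25·62, so 33⁻¹ ≡ 47 (mod 62).
Then y ↦ 47(y − 22) is a two-sided inverse to h, so every y ∈ ℤ_{62} has a preimage.
So h is bijective.
Since h is bijective, we find h⁻¹(19): we need 33x ≡ 19 − 22 ≡ 59 (mod 62). Using 33⁻¹ = 47: x ≡ 47·59 = 2773 = 44·62 + 45, so x = 45.
Check: h(45) = 33·45 + 22 = 1507 = 24·62 + 19 ≡ 19 (mod 62).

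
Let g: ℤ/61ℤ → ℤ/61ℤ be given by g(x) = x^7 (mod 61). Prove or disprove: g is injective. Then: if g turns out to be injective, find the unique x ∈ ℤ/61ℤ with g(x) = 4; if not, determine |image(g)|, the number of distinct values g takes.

Since 61 is prime, the nonzero elements of ℤ/61ℤ form a cyclic group of order 60.
As gcd(7, 60) = 1, raising to the 7th power is a bijection on this group: if a^7 ≡ b^7 then (ab^{−1})^7 = 1, and the only element of order dividing gcd(7, 60) = 1 is 1, so a = b.
With g(0) = 0 this makes g injective on all of ℤ/61ℤ, hence bijective (finite equal-size domain and codomain). In particular g is injective.
Since g is injective, we find the preimage of 4. The inverse of x ↦ x^7 on (ℤ/61ℤ)^× is x ↦ x^43, because 7·43 = 301 = 5·60 + 1 ≡ 1 (mod 60) and x^{60} = 1 for x ≠ 0 (Fermat). So g⁻¹(4) = 4^43 mod 61.
Repeated squaring mod 61: 4^1 ≡ 4, 4^2 ≡ 4² = 16, 4^4 ≡ 16² = 256 ≡ 12, 4^8 ≡ 12² = 144 ≡ 22, 4^16 ≡ 22² = 484 ≡ 57, 4^32 ≡ 57² = 3249 ≡ 16. Since 43 = 32 + 8 + 2 + 1, 4^43 ≡ 16·22·16·4: 16·22 = 352 ≡ 47, then 47·16 = 752 ≡ 20, then 20·4 = 80 ≡ 19. So 4^43 ≡ 19 (mod 61).
Hence g⁻¹(4) = 19.

19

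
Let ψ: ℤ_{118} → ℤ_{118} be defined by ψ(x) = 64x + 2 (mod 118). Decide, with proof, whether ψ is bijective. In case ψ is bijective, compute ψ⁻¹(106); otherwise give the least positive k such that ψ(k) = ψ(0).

Recall that ψ is injective when ψ(x_1) = ψ(x_2) forces x_1 = x_2.
We have gcd(64, 118) = 2 > 1. Taking x_1 = 0 and x_2 = 59: ψ(0) = 2 and ψ(59) = 64·59 + 2 = 3778 ≡ 2 (mod 118).
So ψ(0) = ψ(59) while 0 ≠ 59, so ψ is not injective, hence not bijective.
Since ψ is not bijective, we find the least positive k with ψ(k) = ψ(0): this means 64k ≡ 0 (mod 118), i.e. 118 ∣ 64k. Since gcd(64, 118) = 2, dividing through by 2 this holds exactly when 59 ∣ 32k, and as gcd(32, 59) = 1, exactly when 59 ∣ k.
The smallest positive such k is 59.

59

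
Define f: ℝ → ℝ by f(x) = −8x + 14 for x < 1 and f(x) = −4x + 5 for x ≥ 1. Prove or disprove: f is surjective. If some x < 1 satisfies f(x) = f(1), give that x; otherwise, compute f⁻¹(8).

3/4

Both pieces are strictly decreasing (slopes −8 and −4), so each is injective on its own interval.
The left piece maps (−∞, 1) onto (6, ∞); the right piece maps [1, ∞) onto (−∞, 1].
The union (6, ∞) ∪ (−∞, 1] omits the interval between 6 and 1; in particular 6 has no preimage. So f is not surjective.
Because the two images are disjoint, no x < 1 has f(x) = f(1), so we compute f⁻¹(8): 8 lies in (6, ∞), so solve −8x + 14 = 8: x = (8 − 14)/(−8) = 3/4.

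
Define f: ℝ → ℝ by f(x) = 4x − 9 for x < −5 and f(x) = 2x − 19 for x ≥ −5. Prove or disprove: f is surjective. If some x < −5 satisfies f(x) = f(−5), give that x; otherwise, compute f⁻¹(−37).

Both pieces are strictly increasing (slopes 4 and 2), so each is injective on its own interval.
The left piece maps (−∞, −5) onto (−∞, −29); the right piece maps [−5, ∞) onto [−29, ∞).
These images together cover ℝ, so f is surjective.
Because the two images are disjoint, no x < −5 has f(x) = f(−5), so we compute f⁻¹(−37): −37 lies in (−∞, −29), so solve 4x − 9 = −37: x = (−37 + 9)/4 = −7.

-7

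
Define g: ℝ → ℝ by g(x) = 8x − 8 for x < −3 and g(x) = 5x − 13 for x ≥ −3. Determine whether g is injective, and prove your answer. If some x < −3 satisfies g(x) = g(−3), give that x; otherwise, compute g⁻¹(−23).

-2

Both pieces are strictly increasing (slopes 8 and 5), so each is injective on its own interval.
The left piece maps (−∞, −3) onto (−∞, −32); the right piece maps [−3, ∞) onto [−28, ∞).
These images are disjoint, so no value is attained by both pieces. So g is injective.
Because the two images are disjoint, no x < −3 has g(x) = g(−3), so we compute g⁻¹(−23): −23 lies in [−28, ∞), so solve 5x − 13 = −23: x = (−23 + 13)/5 = −2.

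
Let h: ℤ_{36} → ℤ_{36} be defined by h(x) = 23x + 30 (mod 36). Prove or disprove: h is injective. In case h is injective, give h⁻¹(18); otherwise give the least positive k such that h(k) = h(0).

12

If h(s) = h(t), then 23s ≡ 23t (mod 36). Because gcd(23, 36) = 1, we may cancel 23 to get s ≡ t (mod 36).
So h is injective.
We now compute 23⁻¹ mod 36 explicitly. Euclid's algorithm: 36 = 1·23 + 13, 23 = 1·13 + 10, 13 = 1·10 + 3, 10 = 3·3 + 1; back-substituting gives 1 = 11·23 − 7·36, so 23⁻¹ ≡ 11 (mod 36).
Since h is injective, we compute h⁻¹(18): solve 23x + 30 ≡ 18 (mod 36), i.e. 23x ≡ 24 (mod 36).
Multiplying by 23⁻¹ = 11 gives x ≡ 11·24 = 264 = 7·36 + 12 ≡ 12 (mod 36).
Check: h(12) = 23·12 + 30 = 306 = 8·36 + 18 ≡ 18 (mod 36).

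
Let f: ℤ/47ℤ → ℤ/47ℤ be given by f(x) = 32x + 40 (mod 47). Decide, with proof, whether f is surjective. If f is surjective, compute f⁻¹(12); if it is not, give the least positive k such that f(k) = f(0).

5

Since gcd(32, 47) = 1, 32 is invertible modulo 47. Euclid's algorithm: 47 = 1·32 + 15, 32 = 2·15 + 2, 15 = 7·2 + 1; back-substituting gives 1 = 25·32 − 17·47, so 32⁻¹ ≡ 25 (mod 47).
For any y ∈ ℤ/47ℤ, x = 25(y − 40) mod 47 satisfies f(x) = 32·25(y − 40) + 40 ≡ y (since 32·25 ≡ 1 mod 47). So every y has a preimage.
Therefore f is surjective.
Since f is surjective, we compute f⁻¹(12): solve 32x + 40 ≡ 12 (mod 47), i.e. 32x ≡ 19 (mod 47).
Multiplying by 32⁻¹ = 25 gives x ≡ 25·19 = 475 = 10·47 + 5 ≡ 5 (mod 47).
Check: f(5) = 32·5 + 40 = 200 = 4·47 + 12 ≡ 12 (mod 47).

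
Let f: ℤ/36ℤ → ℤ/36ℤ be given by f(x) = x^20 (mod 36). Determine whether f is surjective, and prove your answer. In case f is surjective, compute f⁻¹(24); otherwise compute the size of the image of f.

8

f(0) = 0^20 = 0.
f(6): Repeated squaring mod 36: 6^1 ≡ 6, 6^2 ≡ 6² = 36 ≡ 0, 6^4 ≡ 0² = 0, 6^8 ≡ 0² = 0, 6^16 ≡ 0² = 0. Since 20 = 16 + 4, 6^20 ≡ 0·0: 0·0 = 0. So 6^20 ≡ 0 (mod 36).
So f(0) = f(6) = 0 while 0 ≠ 6, hence f is not injective.
A non-injective map from the 36-element set ℤ/36ℤ to itself takes at most 35 distinct values, so it cannot be surjective. So f is not surjective.
Since f is not surjective, we determine |image(f)|. Computing x^20 mod 36 for each x (by repeated squaring, reducing mod 36 at every step), the values f(0), f(1), …, f(35) are: 0, 1, 4, 9, 16, 25, 0, 13, 28, 9, 28, 13, 0, 25, 16, 9, 4, 1, 0, 1, 4, 9, 16, 25, 0, 13, 28, 9, 28, 13, 0, 25, 16, 9, 4, 1.
The distinct values are {0, 1, 4, 9, 13, 16, 25, 28}; there are 8 of them.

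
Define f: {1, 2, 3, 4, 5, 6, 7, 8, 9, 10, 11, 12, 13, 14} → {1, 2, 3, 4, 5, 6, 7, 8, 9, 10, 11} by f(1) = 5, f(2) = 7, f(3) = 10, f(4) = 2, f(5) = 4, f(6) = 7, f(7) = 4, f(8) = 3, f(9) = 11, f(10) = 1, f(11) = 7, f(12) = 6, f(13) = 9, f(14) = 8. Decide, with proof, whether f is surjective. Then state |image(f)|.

Every element of the codomain has a preimage: 1 = f(10), 2 = f(4), 3 = f(8), 4 = f(5), 5 = f(1), 6 = f(12), 7 = f(2), 8 = f(14), 9 = f(13), 10 = f(3), 11 = f(9).
Therefore f is surjective.
The image of f is {1, 2, 3, 4, 5, 6, 7, 8, 9, 10, 11}, which has 11 elements.

11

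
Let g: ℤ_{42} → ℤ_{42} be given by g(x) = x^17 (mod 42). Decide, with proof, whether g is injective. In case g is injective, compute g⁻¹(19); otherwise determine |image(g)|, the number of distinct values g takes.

31

Computing x^17 mod 42 for each x (by repeated squaring, reducing mod 42 at every step), the values g(0), g(1), …, g(41) are: 0, 1, 32, 33, 16, 17, 6, 7, 8, 39, 40, 23, 24, 13, 14, 15, 4, 5, 30, 31, 20, 21, 22, 11, 12, 37, 38, 27, 28, 29, 18, 19, 2, 3, 34, 35, 36, 25, 26, 9, 10, 41.
Every element of ℤ_{42} appears exactly once in this list, so g is a bijection, and in particular injective.
Since g is injective, we read off the preimage of 19 from the same table: g(31) = 19, so g⁻¹(19) = 31.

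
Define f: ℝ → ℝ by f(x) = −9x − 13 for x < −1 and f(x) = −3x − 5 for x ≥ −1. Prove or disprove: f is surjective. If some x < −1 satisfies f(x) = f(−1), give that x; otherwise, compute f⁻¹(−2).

Both pieces are strictly decreasing (slopes −9 and −3), so each is injective on its own interval.
The left piece maps (−∞, −1) onto (−4, ∞); the right piece maps [−1, ∞) onto (−∞, −2].
The union (−4, ∞) ∪ (−∞, −2] covers ℝ, so f is surjective.
For the follow-up: the images overlap, so an x < −1 with f(x) = f(−1) exists. f(−1) = −2; solving −9x − 13 = −2 for x < −1 gives x = (−2 + 13)/(−9) = −11/9.

-11/9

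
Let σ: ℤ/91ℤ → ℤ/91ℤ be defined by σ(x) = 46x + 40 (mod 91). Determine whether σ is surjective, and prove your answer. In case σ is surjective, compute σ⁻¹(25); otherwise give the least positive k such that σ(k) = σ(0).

61

Since gcd(46, 91) = 1, 46 is invertible modulo 91. Euclid's algorithm: 91 = 1·46 + 45, 46 = 1·45 + 1; back-substituting gives 1 = 2·46 − 1·91, so 46⁻¹ ≡ 2 (mod 91).
For any y ∈ ℤ/91ℤ, x = 2(y − 40) mod 91 satisfies σ(x) = 46·2(y − 40) + 40 ≡ y (since 46·2 ≡ 1 mod 91). So every y has a preimage.
Hence σ is surjective.
Since σ is surjective, we compute σ⁻¹(25): solve 46x + 40 ≡ 25 (mod 91), i.e. 46x ≡ 76 (mod 91).
Multiplying by 46⁻¹ = 2 gives x ≡ 2·76 = 152 = 1·91 + 61 ≡ 61 (mod 91).
Check: σ(61) = 46·61 + 40 = 2846 = 31·91 + 25 ≡ 25 (mod 91).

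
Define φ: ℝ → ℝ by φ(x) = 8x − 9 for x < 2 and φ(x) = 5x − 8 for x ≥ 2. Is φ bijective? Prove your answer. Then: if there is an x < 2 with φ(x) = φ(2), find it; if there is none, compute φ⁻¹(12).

11/8

Both pieces are strictly increasing (slopes 8 and 5), so each is injective on its own interval.
The left piece maps (−∞, 2) onto (−∞, 7); the right piece maps [2, ∞) onto [2, ∞).
These images overlap. In particular φ(2) = 2 (right piece), and solving 8x − 9 = 2 on the left piece gives x = 11/8 < 2.
So φ(11/8) = φ(2) with 11/8 ≠ 2, and φ is not injective, hence not bijective. This x = 11/8 is the requested value below 2.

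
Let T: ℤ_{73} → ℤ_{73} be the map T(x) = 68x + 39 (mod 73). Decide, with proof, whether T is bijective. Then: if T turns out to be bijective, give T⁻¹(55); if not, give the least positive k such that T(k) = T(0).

26

Recall: T is injective when T(a) = T(b) forces a = b.
If T(a) = T(b), then 68a ≡ 68b (mod 73). Because gcd(68, 73) = 1, we may cancel 68 to get a ≡ b (mod 73).
We now compute 68⁻¹ mod 73 explicitly. Euclid's algorithm: 73 = 1·68 + 5, 68 = 13·5 + 3, 5 = 1·3 + 2, 3 = 1·2 + 1; back-substituting gives 1 = 29·68 − 27·73, so 68⁻¹ ≡ 29 (mod 73).
Then y ↦ 29(y − 39) is a two-sided inverse to T, so every y ∈ ℤ_{73} has a preimage.
Thus T is bijective.
Since T is bijective, we find T⁻¹(55): we need 68x ≡ 55 − 39 ≡ 16 (mod 73). Using 68⁻¹ = 29: x ≡ 29·16 = 464 = 6·73 + 26, so x = 26.
Check: T(26) = 68·26 + 39 = 1807 = 24·73 + 55 ≡ 55 (mod 73).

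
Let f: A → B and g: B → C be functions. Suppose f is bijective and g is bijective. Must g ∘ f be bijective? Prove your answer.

bijective

Injectivity: if g(f(a)) = g(f(b)) then f(a) = f(b) (g injective) so a = b (f injective).
Surjectivity: for c ∈ C pick b with g(b) = c, then a with f(a) = b; then (g ∘ f)(a) = c.
Hence g ∘ f is bijective.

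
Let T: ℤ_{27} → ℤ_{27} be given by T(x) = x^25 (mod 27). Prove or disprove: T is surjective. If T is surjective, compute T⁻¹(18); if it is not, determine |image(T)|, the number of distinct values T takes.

19

T(0) = 0^25 = 0.
T(3): Repeated squaring mod 27: 3^1 ≡ 3, 3^2 ≡ 3² = 9, 3^4 ≡ 9² = 81 ≡ 0, 3^8 ≡ 0² = 0, 3^16 ≡ 0² = 0. Since 25 = 16 + 8 + 1, 3^25 ≡ 0·0·3: 0·0 = 0, then 0·3 = 0. So 3^25 ≡ 0 (mod 27).
So T(0) = T(3) = 0 while 0 ≠ 3, thus T is not injective.
A non-injective map from the 27-element set ℤ_{27} to itself takes at most 26 distinct values, so it cannot be surjective. Hence T is not surjective.
Since T is not surjective, we determine |image(T)|. Computing x^25 mod 27 for each x (by repeated squaring, reducing mod 27 at every step), the values T(0), T(1), …, T(26) are: 0, 1, 20, 0, 22, 14, 0, 16, 8, 0, 10, 2, 0, 4, 23, 0, 25, 17, 0, 19, 11, 0, 13, 5, 0, 7, 26.
The distinct values are {0, 1, 2, 4, 5, 7, 8, 10, 11, 13, 14, 16, 17, 19, 20, 22, 23, 25, 26}; there are 19 of them.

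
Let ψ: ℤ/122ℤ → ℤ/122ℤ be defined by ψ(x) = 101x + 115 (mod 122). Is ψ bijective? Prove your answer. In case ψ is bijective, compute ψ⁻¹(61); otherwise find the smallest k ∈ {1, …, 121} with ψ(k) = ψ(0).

20

By definition, ψ is injective if ψ(s) = ψ(t) implies s = t.
Suppose ψ(s) = ψ(t) in ℤ/122ℤ. Then 101s + 115 ≡ 101t + 115 (mod 122), thus 101(s − t) ≡ 0 (mod 122).
Since gcd(101, 122) = 1, 101 is invertible modulo 122, thus s − t ≡ 0 (mod 122), i.e. s = t.
We now compute 101⁻¹ mod 122 explicitly. Euclid's algorithm: 122 = 1·101 + 21, 101 = 4·21 + 17, 21 = 1·17 + 4, 17 = 4·4 + 1; back-substituting gives 1 = 29·101 − 24·122, so 101⁻¹ ≡ 29 (mod 122).
Then y ↦ 29(y − 115) is a two-sided inverse to ψ, so every y ∈ ℤ/122ℤ has a preimage.
Therefore ψ is bijective.
Since ψ is bijective, we compute ψ⁻¹(61): solve 101x + 115 ≡ 61 (mod 122), i.e. 101x ≡ 68 (mod 122).
Multiplying by 101⁻¹ = 29 gives x ≡ 29·68 = 1972 = 16·122 + 20 ≡ 20 (mod 122).
Check: ψ(20) = 101·20 + 115 = 2135 = 17·122 + 61 ≡ 61 (mod 122).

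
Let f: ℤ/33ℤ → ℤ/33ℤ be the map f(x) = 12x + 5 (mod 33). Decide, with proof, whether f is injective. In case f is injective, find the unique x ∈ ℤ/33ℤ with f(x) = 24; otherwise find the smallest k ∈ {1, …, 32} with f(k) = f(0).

11

Recall that injectivity means: for all u, v in the domain, f(u) = f(v) implies u = v.
We have gcd(12, 33) = 3 > 1. Taking u = 0 and v = 11: f(0) = 5 and f(11) = 12·11 + 5 = 137 ≡ 5 (mod 33).
So f(0) = f(11) while 0 ≠ 11, hence f is not injective.
Since f is not injective, we find the least positive k with f(k) = f(0): this means 12k ≡ 0 (mod 33), i.e. 33 ∣ 12k. Since gcd(12, 33) = 3, dividing through by 3 this holds exactly when 11 ∣ 4k, and as gcd(4, 11) = 1, exactly when 11 ∣ k.
The smallest positive such k is 11.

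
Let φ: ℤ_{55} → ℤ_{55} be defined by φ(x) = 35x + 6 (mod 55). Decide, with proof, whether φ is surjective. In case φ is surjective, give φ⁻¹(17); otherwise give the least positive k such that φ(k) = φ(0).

Since gcd(35, 55) = 5, we have 35x ≡ 0 (mod 5) for all x, so φ(x) ≡ 1 (mod 5).
But 0 ≢ 1 (mod 5), so 0 ∈ ℤ_{55} has no preimage. Therefore φ is not surjective.
Since φ is not surjective, we find the least positive k with φ(k) = φ(0): this means 35k ≡ 0 (mod 55), i.e. 55 ∣ 35k. Since gcd(35, 55) = 5, dividing through by 5 this holds exactly when 11 ∣ 7k, and as gcd(7, 11) = 1, exactly when 11 ∣ k.
The smallest positive such k is 11.

11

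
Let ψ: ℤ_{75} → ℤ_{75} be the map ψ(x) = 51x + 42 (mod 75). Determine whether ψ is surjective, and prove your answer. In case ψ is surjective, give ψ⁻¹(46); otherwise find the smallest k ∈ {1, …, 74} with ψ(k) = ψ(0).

Recall: ψ is surjective if every y in the codomain equals ψ(x) for some x in the domain.
Since gcd(51, 75) = 3, we have 51x ≡ 0 (mod 3) for all x, so ψ(x) ≡ 0 (mod 3).
But 1 ≢ 0 (mod 3), so 1 ∈ ℤ_{75} has no preimage. Therefore ψ is not surjective.
Since ψ is not surjective, we find the least positive k with ψ(k) = ψ(0): this means 51k ≡ 0 (mod 75), i.e. 75 ∣ 51k. Since gcd(51, 75) = 3, dividing through by 3 this holds exactly when 25 ∣ 17k, and as gcd(17, 25) = 1, exactly when 25 ∣ k.
The smallest positive such k is 25.

25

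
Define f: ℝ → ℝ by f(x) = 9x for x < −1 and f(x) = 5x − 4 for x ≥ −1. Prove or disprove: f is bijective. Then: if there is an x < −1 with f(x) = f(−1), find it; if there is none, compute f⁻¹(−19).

Both pieces are strictly increasing (slopes 9 and 5), so each is injective on its own interval.
The left piece maps (−∞, −1) onto (−∞, −9); the right piece maps [−1, ∞) onto [−9, ∞).
Since −9 = −9, the images partition ℝ: f is injective and surjective, hence bijective.
Because the two images are disjoint, no x < −1 has f(x) = f(−1), so we compute f⁻¹(−19): −19 lies in (−∞, −9), so solve 9x = −19: x = (−19 − 0)/9 = −19/9.

-19/9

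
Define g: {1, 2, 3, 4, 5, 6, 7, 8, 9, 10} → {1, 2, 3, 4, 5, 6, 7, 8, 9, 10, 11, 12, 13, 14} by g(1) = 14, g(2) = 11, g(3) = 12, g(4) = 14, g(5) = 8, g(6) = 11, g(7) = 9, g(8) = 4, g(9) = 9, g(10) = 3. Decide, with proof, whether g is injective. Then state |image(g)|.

7

g(1) = 14 = g(4) with 1 ≠ 4, so g is not injective.
The image of g is {3, 4, 8, 9, 11, 12, 14}, which has 7 elements.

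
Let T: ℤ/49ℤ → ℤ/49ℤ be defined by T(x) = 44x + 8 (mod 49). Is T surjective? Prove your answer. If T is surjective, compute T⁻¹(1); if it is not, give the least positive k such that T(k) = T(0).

21

Since gcd(44, 49) = 1, 44 is invertible modulo 49. Euclid's algorithm: 49 = 1·44 + 5, 44 = 8·5 + 4, 5 = 1·4 + 1; back-substituting gives 1 = 39·44 − 35·49, so 44⁻¹ ≡ 39 (mod 49).
For any y ∈ ℤ/49ℤ, x = 39(y − 8) mod 49 satisfies T(x) = 44·39(y − 8) + 8 ≡ y (since 44·39 ≡ 1 mod 49). So every y has a preimage.
So T is surjective.
Since T is surjective, we compute T⁻¹(1): solve 44x + 8 ≡ 1 (mod 49), i.e. 44x ≡ 42 (mod 49).
Multiplying by 44⁻¹ = 39 gives x ≡ 39·42 = 1638 = 33·49 + 21 ≡ 21 (mod 49).
Check: T(21) = 44·21 + 8 = 932 = 19·49 + 1 ≡ 1 (mod 49).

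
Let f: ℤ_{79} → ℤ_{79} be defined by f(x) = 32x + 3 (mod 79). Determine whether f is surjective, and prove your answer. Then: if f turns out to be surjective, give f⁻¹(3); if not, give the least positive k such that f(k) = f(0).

0

Since gcd(32, 79) = 1, 32 is invertible modulo 79. Euclid's algorithm: 79 = 2·32 + 15, 32 = 2·15 + 2, 15 = 7·2 + 1; back-substituting gives 1 = 42·32 − 17·79, so 32⁻¹ ≡ 42 (mod 79).
Then y ↦ 42(y − 3) is a two-sided inverse to f, so every y ∈ ℤ_{79} has a preimage.
So f is surjective.
Since f is surjective, we find f⁻¹(3): we need 32x ≡ 3 − 3 ≡ 0 (mod 79). Using 32⁻¹ = 42: x ≡ 42·0 = 0, so x = 0.
Check: f(0) = 32·0 + 3 = 3 ≡ 3 (mod 79).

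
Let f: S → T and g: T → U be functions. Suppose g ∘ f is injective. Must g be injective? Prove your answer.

No. Take S = {0}, T = {0, 1, 2, 3}, U = {0, 1, 2, 3}, f(a) = a for each a ∈ S, and g(b) = 2 if b ∈ {2, 3} else g(b) = b.
Then g ∘ f = f is injective (S ⊂ T and f is the inclusion), but g(2) = g(3) = 2 with 2 ≠ 3, so g is not injective.

not injective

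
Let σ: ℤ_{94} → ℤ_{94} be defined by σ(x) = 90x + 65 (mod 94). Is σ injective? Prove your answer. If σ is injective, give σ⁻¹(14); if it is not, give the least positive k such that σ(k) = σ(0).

Recall that σ is injective when σ(u) = σ(v) forces u = v.
We have gcd(90, 94) = 2 > 1. Taking u = 0 and v = 47: σ(0) = 65 and σ(47) = 90·47 + 65 = 4295 ≡ 65 (mod 94).
So σ(0) = σ(47) while 0 ≠ 47, hence σ is not injective.
Since σ is not injective, we find the least positive k with σ(k) = σ(0): this means 90k ≡ 0 (mod 94), i.e. 94 ∣ 90k. Since gcd(90, 94) = 2, dividing through by 2 this holds exactly when 47 ∣ 45k, and as gcd(45, 47) = 1, exactly when 47 ∣ k.
The smallest positive such k is 47.

47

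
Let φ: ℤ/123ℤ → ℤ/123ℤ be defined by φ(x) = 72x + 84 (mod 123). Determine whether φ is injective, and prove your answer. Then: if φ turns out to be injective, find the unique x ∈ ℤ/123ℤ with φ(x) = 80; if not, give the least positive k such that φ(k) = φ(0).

41

We have gcd(72, 123) = 3 > 1. Taking u = 0 and v = 41: φ(0) = 84 and φ(41) = 72·41 + 84 = 3036 ≡ 84 (mod 123).
So φ(0) = φ(41) while 0 ≠ 41, so φ is not injective.
Since φ is not injective, we find the least positive k with φ(k) = φ(0): this means 72k ≡ 0 (mod 123), i.e. 123 ∣ 72k. Since gcd(72, 123) = 3, dividing through by 3 this holds exactly when 41 ∣ 24k, and as gcd(24, 41) = 1, exactly when 41 ∣ k.
The smallest positive such k is 41.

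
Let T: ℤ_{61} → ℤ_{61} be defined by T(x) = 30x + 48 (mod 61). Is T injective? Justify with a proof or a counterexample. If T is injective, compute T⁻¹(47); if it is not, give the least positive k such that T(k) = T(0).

If T(s) = T(t), then 30s ≡ 30t (mod 61). Because gcd(30, 61) = 1, we may cancel 30 to get s ≡ t (mod 61).
Therefore T is injective.
We now compute 30⁻¹ mod 61 explicitly. Euclid's algorithm: 61 = 2·30 + 1; back-substituting gives 1 = 59·30 − 29·61, so 30⁻¹ ≡ 59 (mod 61).
Since T is injective, we compute T⁻¹(47): solve 30x + 48 ≡ 47 (mod 61), i.e. 30x ≡ 60 (mod 61).
Multiplying by 30⁻¹ = 59 gives x ≡ 59·60 = 3540 = 58·61 + 2 ≡ 2 (mod 61).
Check: T(2) = 30·2 + 48 = 108 = 1·61 + 47 ≡ 47 (mod 61).

2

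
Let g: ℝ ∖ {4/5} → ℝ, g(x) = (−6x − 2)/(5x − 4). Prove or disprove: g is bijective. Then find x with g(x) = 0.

-1/3

If g(x) = −6/5, cross-multiplying gives 5(−6x − 2) = −6(5x − 4), which simplifies to −10 = 24 — false.  So −6/5 has no preimage and g is not surjective.
So g is not bijective.
Solving g(x) = 0: cross-multiplying gives −6x − 2 = 0(5x − 4), which rearranges to −6x = 2, so x = −1/3.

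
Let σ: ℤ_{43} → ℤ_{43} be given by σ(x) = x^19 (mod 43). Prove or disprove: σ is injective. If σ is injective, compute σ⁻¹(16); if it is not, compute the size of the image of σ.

11

Since 43 is prime, the nonzero elements of ℤ_{43} form a cyclic group of order 42.
As gcd(19, 42) = 1, raising to the 19th power is a bijection on this group: if s^19 ≡ t^19 then (st^{−1})^19 = 1, and the only element of order dividing gcd(19, 42) = 1 is 1, so s = t.
With σ(0) = 0 this makes σ injective on all of ℤ_{43}, hence bijective (finite equal-size domain and codomain). In particular σ is injective.
Since σ is injective, we find the preimage of 16. The inverse of x ↦ x^19 on (ℤ_{43})^× is x ↦ x^31, because 19·31 = 589 = 14·42 + 1 ≡ 1 (mod 42) and x^{42} = 1 for x ≠ 0 (Fermat). So σ⁻¹(16) = 16^31 mod 43.
Repeated squaring mod 43: 16^1 ≡ 16, 16^2 ≡ 16² = 256 ≡ 41, 16^4 ≡ 41² = 1681 ≡ 4, 16^8 ≡ 4² = 16, 16^16 ≡ 16² = 256 ≡ 41. Since 31 = 16 + 8 + 4 + 2 + 1, 16^31 ≡ 41·16·4·41·16: 41·16 = 656 ≡ 11, then 11·4 = 44 ≡ 1, then 1·41 = 41, then 41·16 = 656 ≡ 11. So 16^31 ≡ 11 (mod 43).
Hence σ⁻¹(16) = 11.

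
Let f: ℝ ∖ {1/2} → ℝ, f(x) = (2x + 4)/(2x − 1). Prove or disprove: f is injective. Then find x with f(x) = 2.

Suppose f(x_1) = f(x_2). Cross-multiplying: (2x_1 + 4)(2x_2 − 1) = (2x_2 + 4)(2x_1 − 1).
Expanding both sides and cancelling the symmetric terms leaves −10·(x_1 − x_2) = 0. Since −10 ≠ 0, x_1 = x_2. So f is injective.
Solving f(x) = 2: cross-multiplying gives 2x + 4 = 2(2x − 1), which rearranges to −2x = −6, so x = 3.

3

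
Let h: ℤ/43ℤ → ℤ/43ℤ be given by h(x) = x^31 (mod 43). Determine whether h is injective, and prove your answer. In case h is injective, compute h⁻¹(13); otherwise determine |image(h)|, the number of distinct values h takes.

Since 43 is prime, the nonzero elements of ℤ/43ℤ form a cyclic group of order 42.
As gcd(31, 42) = 1, raising to the 31st power is a bijection on this group: if x_1^31 ≡ x_2^31 then (x_1x_2^{−1})^31 = 1, and the only element of order dividing gcd(31, 42) = 1 is 1, so x_1 = x_2.
With h(0) = 0 this makes h injective on all of ℤ/43ℤ, hence bijective (finite equal-size domain and codomain). In particular h is injective.
Since h is injective, we find the preimage of 13. The inverse of x ↦ x^31 on (ℤ/43ℤ)^× is x ↦ x^19, because 31·19 = 589 = 14·42 + 1 ≡ 1 (mod 42) and x^{42} = 1 for x ≠ 0 (Fermat). So h⁻¹(13) = 13^19 mod 43.
Repeated squaring mod 43: 13^1 ≡ 13, 13^2 ≡ 13² = 169 ≡ 40, 13^4 ≡ 40² = 1600 ≡ 9, 13^8 ≡ 9² = 81 ≡ 38, 13^16 ≡ 38² = 1444 ≡ 25. Since 19 = 16 + 2 + 1, 13^19 ≡ 25·40·13: 25·40 = 1000 ≡ 11, then 11·13 = 143 ≡ 14. So 13^19 ≡ 14 (mod 43).
Hence h⁻¹(13) = 14.

14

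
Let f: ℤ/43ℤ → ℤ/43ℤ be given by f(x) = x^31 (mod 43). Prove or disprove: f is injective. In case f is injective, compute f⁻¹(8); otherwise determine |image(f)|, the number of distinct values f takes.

Since 43 is prime, the nonzero elements of ℤ/43ℤ form a cyclic group of order 42.
As gcd(31, 42) = 1, raising to the 31st power is a bijection on this group: if s^31 ≡ t^31 then (st^{−1})^31 = 1, and the only element of order dividing gcd(31, 42) = 1 is 1, so s = t.
With f(0) = 0 this makes f injective on all of ℤ/43ℤ, hence bijective (finite equal-size domain and codomain). In particular f is injective.
Since f is injective, we find the preimage of 8. The inverse of x ↦ x^31 on (ℤ/43ℤ)^× is x ↦ x^19, because 31·19 = 589 = 14·42 + 1 ≡ 1 (mod 42) and x^{42} = 1 for x ≠ 0 (Fermat). So f⁻¹(8) = 8^19 mod 43.
Repeated squaring mod 43: 8^1 ≡ 8, 8^2 ≡ 8² = 64 ≡ 21, 8^4 ≡ 21² = 441 ≡ 11, 8^8 ≡ 11² = 121 ≡ 35, 8^16 ≡ 35² = 1225 ≡ 21. Since 19 = 16 + 2 + 1, 8^19 ≡ 21·21·8: 21·21 = 441 ≡ 11, then 11·8 = 88 ≡ 2. So 8^19 ≡ 2 (mod 43).
Hence f⁻¹(8) = 2.

2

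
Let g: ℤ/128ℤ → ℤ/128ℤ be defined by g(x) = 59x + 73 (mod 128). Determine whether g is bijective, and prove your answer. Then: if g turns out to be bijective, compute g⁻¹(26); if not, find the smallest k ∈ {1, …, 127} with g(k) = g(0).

99

If g(u) = g(v), then 59u ≡ 59v (mod 128). Because gcd(59, 128) = 1, we may cancel 59 to get u ≡ v (mod 128).
We now compute 59⁻¹ mod 128 explicitly. Euclid's algorithm: 128 = 2·59 + 10, 59 = 5·10 + 9, 10 = 1·9 + 1; back-substituting gives 1 = 115·59 − 53·128, so 59⁻¹ ≡ 115 (mod 128).
Then y ↦ 115(y − 73) is a two-sided inverse to g, so every y ∈ ℤ/128ℤ has a preimage.
So g is bijective.
Since g is bijective, we compute g⁻¹(26): solve 59x + 73 ≡ 26 (mod 128), i.e. 59x ≡ 81 (mod 128).
Multiplying by 59⁻¹ = 115 gives x ≡ 115·81 = 9315 = 72·128 + 99 ≡ 99 (mod 128).
Check: g(99) = 59·99 + 73 = 5914 = 46·128 + 26 ≡ 26 (mod 128).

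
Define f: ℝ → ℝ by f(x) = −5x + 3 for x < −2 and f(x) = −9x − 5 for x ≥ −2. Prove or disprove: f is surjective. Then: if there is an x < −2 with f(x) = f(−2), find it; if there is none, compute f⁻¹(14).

Both pieces are strictly decreasing (slopes −5 and −9), so each is injective on its own interval.
The left piece maps (−∞, −2) onto (13, ∞); the right piece maps [−2, ∞) onto (−∞, 13].
These images together cover ℝ, so f is surjective.
Because the two images are disjoint, no x < −2 has f(x) = f(−2), so we compute f⁻¹(14): 14 lies in (13, ∞), so solve −5x + 3 = 14: x = (14 − 3)/(−5) = −11/5.

-11/5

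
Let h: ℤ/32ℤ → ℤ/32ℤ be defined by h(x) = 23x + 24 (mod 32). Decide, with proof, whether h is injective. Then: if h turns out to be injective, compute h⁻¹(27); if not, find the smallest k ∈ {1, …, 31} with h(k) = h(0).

21

Recall: h is injective if h(s) = h(t) implies s = t.
If h(s) = h(t), then 23s ≡ 23t (mod 32). Because gcd(23, 32) = 1, we may cancel 23 to get s ≡ t (mod 32).
Therefore h is injective.
We now compute 23⁻¹ mod 32 explicitly. Euclid's algorithm: 32 = 1·23 + 9, 23 = 2·9 + 5, 9 = 1·5 + 4, 5 = 1·4 + 1; back-substituting gives 1 = 7·23 − 5·32, so 23⁻¹ ≡ 7 (mod 32).
Since h is injective, we find h⁻¹(27): we need 23x ≡ 27 − 24 ≡ 3 (mod 32). Using 23⁻¹ = 7: x ≡ 7·3 = 21, so x = 21.
Check: h(21) = 23·21 + 24 = 507 = 15·32 + 27 ≡ 27 (mod 32).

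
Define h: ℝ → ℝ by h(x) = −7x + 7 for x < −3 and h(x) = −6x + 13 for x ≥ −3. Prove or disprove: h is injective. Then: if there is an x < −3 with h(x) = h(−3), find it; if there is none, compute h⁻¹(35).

Both pieces are strictly decreasing (slopes −7 and −6), so each is injective on its own interval.
The left piece maps (−∞, −3) onto (28, ∞); the right piece maps [−3, ∞) onto (−∞, 31].
These images overlap. In particular h(−3) = 31 (right piece), and solving −7x + 7 = 31 on the left piece gives x = −24/7 < −3.
So h(−24/7) = h(−3) with −24/7 ≠ −3, and h is not injective. This x = −24/7 is the requested value below −3.

-24/7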